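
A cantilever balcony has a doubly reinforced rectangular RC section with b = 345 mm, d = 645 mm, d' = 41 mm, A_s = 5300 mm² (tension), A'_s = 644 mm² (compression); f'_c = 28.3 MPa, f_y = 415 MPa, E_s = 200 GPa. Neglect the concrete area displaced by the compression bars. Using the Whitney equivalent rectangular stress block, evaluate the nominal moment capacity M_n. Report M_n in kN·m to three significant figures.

Assume both tension and compression steel yield.
Net tension couple steel: A_s − A'_s = 4656 mm².
a = (A_s − A'_s) f_y / (0.85 f'_c b) = 1932240/(0.85 × 28.3 × 345) = 232.83 mm.
c = a/β₁ = 232.83/0.848 = 274.56 mm; ε'_s = 0.003(c − d')/c = 0.0026 ≥ f_y/E_s = 0.0021, so compression steel does yield.
M_n = (A_s − A'_s) f_y (d − a/2) + A'_s f_y (d − d') = [1932240 × (645 − 116.415) + 267260 × (645 − 41)] × 10⁻⁶ = 1021.35 + 161.43 = 1182.78 kN·m.

M_n ≈ 1180 kN·m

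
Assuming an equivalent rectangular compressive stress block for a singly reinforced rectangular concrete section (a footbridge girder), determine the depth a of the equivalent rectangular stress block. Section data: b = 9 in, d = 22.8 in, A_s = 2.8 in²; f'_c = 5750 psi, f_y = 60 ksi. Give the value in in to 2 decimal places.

a ≈ 3.82 in

T = A_s f_y = 2.8 × 60 = 168 kips.
a = T/(0.85 f'_c b) = 168/(0.85 × 5.75 × 9) = 3.82 in.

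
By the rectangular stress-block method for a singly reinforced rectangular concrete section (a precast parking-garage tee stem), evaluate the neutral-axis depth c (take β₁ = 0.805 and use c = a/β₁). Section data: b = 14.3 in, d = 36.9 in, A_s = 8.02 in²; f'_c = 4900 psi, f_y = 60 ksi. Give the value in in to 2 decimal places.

c ≈ 10.04 in

T = A_s f_y = 8.02 × 60 = 481.2 kips.
a = T/(0.85 f'_c b) = 481.2/(0.85 × 4.9 × 14.3) = 8.0793 in.
With β₁ = 0.805, c = a/β₁ = 8.0793/0.805 = 10.04 in.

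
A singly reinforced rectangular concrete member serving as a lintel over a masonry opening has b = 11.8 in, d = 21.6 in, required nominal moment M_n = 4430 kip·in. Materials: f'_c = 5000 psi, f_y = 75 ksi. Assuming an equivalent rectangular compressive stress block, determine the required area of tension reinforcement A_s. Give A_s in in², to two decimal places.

From M_n = 0.85 f'_c a b (d − a/2):
a = d − √(d² − 2M_n/(0.85 f'_c b)) = 21.6 − √(21.6² − 2 × 4430/(0.85 × 5 × 11.8)) = 4.574 in.
A_s = 0.85 f'_c a b / f_y = 0.85 × 5 × 4.574 × 11.8 / 75 = 3.058 in².

A_s ≈ 3.06 in²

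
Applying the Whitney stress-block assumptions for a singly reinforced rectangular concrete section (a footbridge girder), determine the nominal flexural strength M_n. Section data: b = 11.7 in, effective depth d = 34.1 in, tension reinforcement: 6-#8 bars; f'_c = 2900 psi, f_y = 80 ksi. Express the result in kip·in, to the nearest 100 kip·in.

M_n ≈ 10400 kip·in

A_s = 6 × 0.79 = 4.74 in².
T = A_s f_y = 4.74 × 80 = 379.2 kips.
a = T/(0.85 f'_c b) = 379.2/(0.85 × 2.9 × 11.7) = 13.148 in.
M_n = T(d − a/2) = 379.2 × (34.1 − 6.574) = 10437.9 kip·in.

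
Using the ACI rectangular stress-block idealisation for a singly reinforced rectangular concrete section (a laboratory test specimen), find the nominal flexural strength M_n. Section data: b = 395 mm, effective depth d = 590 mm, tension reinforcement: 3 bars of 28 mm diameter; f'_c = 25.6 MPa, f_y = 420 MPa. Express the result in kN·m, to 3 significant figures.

A_s = 3 × 616 = 1848 mm².
T = A_s f_y = 1848 × 420 = 776160 N = 776.16 kN.
From C = T: a = T/(0.85 f'_c b) = 776160/(0.85 × 25.6 × 395) = 90.30 mm.
M_n = T(d − a/2) = 776.16 kN × (590 − 45.15) mm = 422.89 kN·m.

M_n ≈ 423 kN·m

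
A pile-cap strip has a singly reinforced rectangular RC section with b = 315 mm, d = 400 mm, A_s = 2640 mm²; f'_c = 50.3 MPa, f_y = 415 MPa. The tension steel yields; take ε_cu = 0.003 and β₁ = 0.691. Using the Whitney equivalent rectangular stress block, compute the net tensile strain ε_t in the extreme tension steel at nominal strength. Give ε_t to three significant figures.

a = A_s f_y/(0.85 f'_c b) = 81.35 mm.
β₁ = 0.691, so c = a/β₁ = 81.35/0.691 = 117.73 mm.
From the linear strain diagram with ε_cu = 0.003: ε_t = 0.003 (d − c)/c = 0.003 × (400 − 117.73)/117.73 = 0.00719.
Since ε_t ≥ 0.005, the section is tension-controlled.

ε_t ≈ 0.00719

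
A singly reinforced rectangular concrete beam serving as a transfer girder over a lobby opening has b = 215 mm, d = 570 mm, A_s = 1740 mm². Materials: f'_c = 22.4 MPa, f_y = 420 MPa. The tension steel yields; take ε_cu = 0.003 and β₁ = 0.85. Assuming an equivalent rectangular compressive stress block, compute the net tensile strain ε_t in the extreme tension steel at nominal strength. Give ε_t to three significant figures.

a = A_s f_y/(0.85 f'_c b) = 178.52 mm.
β₁ = 0.85, so c = a/β₁ = 178.52/0.85 = 210.02 mm.
From the linear strain diagram with ε_cu = 0.003: ε_t = 0.003 (d − c)/c = 0.003 × (570 − 210.02)/210.02 = 0.00514.
Since ε_t ≥ 0.005, the section is tension-controlled.

ε_t ≈ 0.00514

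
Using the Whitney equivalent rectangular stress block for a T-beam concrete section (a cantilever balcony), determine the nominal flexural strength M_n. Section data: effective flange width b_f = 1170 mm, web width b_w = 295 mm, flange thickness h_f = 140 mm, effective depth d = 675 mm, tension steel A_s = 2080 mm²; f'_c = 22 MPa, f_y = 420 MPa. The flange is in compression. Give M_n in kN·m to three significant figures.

Tension: T = A_s f_y = 2080 × 420 = 873600 N.
Try a within the flange: a = T/(0.85 f'_c b_f) = 873600/(0.85 × 22 × 1170) = 39.93 mm.
Since a = 39.93 ≤ h_f = 140 mm, the stress block lies entirely in the flange; analyse as a rectangular beam of width b_f.
M_n = T(d − a/2) = 873600 × (675 − 19.965) = 572.24 × 10⁶ N·mm.
M_n = 572.24 kN·m.

M_n ≈ 572 kN·m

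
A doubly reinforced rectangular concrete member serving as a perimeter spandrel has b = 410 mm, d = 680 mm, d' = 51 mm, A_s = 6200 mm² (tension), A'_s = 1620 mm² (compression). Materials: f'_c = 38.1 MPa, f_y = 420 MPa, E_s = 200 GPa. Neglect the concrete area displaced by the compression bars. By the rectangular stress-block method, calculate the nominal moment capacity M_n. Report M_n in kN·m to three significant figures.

Assume both tension and compression steel yield.
Net tension couple steel: A_s − A'_s = 4580 mm².
a = (A_s − A'_s) f_y / (0.85 f'_c b) = 1923600/(0.85 × 38.1 × 410) = 144.87 mm.
c = a/β₁ = 144.87/0.778 = 186.21 mm; ε'_s = 0.003(c − d')/c = 0.0022 ≥ f_y/E_s = 0.0021, so compression steel does yield.
M_n = (A_s − A'_s) f_y (d − a/2) + A'_s f_y (d − d') = [1923600 × (680 − 72.435) + 680400 × (680 − 51)] × 10⁻⁶ = 1168.71 + 427.97 = 1596.68 kN·m.

M_n ≈ 1600 kN·m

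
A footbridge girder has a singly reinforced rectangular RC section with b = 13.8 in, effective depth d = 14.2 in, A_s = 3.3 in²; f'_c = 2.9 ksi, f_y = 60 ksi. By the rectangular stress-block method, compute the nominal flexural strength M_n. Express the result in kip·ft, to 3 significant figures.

T = A_s f_y = 3.3 × 60 = 198 kips.
a = T/(0.85 f'_c b) = 198/(0.85 × 2.9 × 13.8) = 5.821 in.
M_n = T(d − a/2) = 198 × (14.2 − 2.9105) = 2235.3 kip·in = 2235.3/12 = 186.28 kip·ft.

M_n ≈ 186 kip·ft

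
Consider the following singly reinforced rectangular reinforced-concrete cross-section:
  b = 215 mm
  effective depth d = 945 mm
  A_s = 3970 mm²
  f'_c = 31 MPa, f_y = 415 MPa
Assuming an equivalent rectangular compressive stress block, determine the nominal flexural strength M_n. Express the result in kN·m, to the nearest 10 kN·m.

T = A_s f_y = 3970 × 415 = 1647550 N = 1647.55 kN.
From C = T: a = T/(0.85 f'_c b) = 1647550/(0.85 × 31 × 215) = 290.82 mm.
M_n = T(d − a/2) = 1647.55 kN × (945 − 145.41) mm = 1317.36 kN·m.

M_n ≈ 1320 kN·m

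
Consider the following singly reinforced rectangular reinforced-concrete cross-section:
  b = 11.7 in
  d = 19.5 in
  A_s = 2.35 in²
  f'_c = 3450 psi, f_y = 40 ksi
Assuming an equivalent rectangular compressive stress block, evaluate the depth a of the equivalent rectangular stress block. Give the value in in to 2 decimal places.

a ≈ 2.74 in

T = A_s f_y = 2.35 × 40 = 94 kips.
a = T/(0.85 f'_c b) = 94/(0.85 × 3.45 × 11.7) = 2.74 in.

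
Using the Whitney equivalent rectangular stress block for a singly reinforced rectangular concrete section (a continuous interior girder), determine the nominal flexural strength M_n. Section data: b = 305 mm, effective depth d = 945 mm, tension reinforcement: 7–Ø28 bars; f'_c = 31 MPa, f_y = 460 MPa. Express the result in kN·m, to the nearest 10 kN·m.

M_n ≈ 1630 kN·m

A_s = 7 × 616 = 4312 mm².
T = A_s f_y = 4312 × 460 = 1983520 N = 1983.52 kN.
From C = T: a = T/(0.85 f'_c b) = 1983520/(0.85 × 31 × 305) = 246.81 mm.
M_n = T(d − a/2) = 1983.52 kN × (945 − 123.405) mm = 1629.65 kN·m.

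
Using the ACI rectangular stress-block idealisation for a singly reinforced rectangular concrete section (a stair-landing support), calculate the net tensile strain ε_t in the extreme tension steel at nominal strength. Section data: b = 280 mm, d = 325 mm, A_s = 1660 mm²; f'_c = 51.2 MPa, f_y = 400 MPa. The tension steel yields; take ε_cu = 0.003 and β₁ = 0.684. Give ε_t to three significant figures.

a = A_s f_y/(0.85 f'_c b) = 54.49 mm.
β₁ = 0.684, so c = a/β₁ = 54.49/0.684 = 79.66 mm.
From the linear strain diagram with ε_cu = 0.003: ε_t = 0.003 (d − c)/c = 0.003 × (325 − 79.66)/79.66 = 0.00924.
Since ε_t ≥ 0.005, the section is tension-controlled.

ε_t ≈ 0.00924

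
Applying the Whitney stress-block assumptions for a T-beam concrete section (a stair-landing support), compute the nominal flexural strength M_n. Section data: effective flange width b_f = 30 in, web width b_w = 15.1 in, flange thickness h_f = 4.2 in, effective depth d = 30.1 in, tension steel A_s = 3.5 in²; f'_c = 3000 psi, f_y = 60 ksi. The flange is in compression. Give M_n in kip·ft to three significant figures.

M_n ≈ 503 kip·ft

Tension: T = A_s f_y = 3.5 × 60 = 210 kips.
Try a within the flange: a = T/(0.85 f'_c b_f) = 210/(0.85 × 3 × 30) = 2.745 in.
Since a = 2.745 ≤ h_f = 4.2 in, the stress block lies entirely in the flange; analyse as a rectangular beam of width b_f.
M_n = T(d − a/2) = 210 × (30.1 − 1.3725) = 6032.8 kip·in.
M_n = 6032.8/12 = 502.73 kip·ft.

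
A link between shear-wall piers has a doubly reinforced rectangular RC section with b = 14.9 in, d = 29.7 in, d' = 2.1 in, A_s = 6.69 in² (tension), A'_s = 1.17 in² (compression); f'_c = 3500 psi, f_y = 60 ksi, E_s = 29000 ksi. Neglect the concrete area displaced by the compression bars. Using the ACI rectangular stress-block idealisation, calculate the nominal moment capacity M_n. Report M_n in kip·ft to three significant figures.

M_n ≈ 878 kip·ft

Assume both steels yield.
a = (A_s − A'_s) f_y/(0.85 f'_c b) = (6.69 − 1.17) × 60/(0.85 × 3.5 × 14.9) = 7.472 in.
c = a/β₁ = 7.472/0.85 = 8.791 in; ε'_s = 0.003(c − d')/c = 0.0023 ≥ ε_y = 0.0021, so the compression steel yields.
M_n = (A_s − A'_s) f_y (d − a/2) + A'_s f_y (d − d') = 331.2 × (29.7 − 3.736) + 70.2 × (29.7 − 2.1) = 8599.3 + 1937.5 = 10536.8 kip·in = 10536.8/12 = 878.07 kip·ft.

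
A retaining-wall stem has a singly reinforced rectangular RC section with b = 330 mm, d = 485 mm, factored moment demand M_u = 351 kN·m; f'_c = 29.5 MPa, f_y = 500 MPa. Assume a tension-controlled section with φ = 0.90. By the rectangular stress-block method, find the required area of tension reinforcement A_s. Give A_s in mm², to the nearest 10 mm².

M_n = M_u/φ = 351/0.90 = 390 kN·m.
With M_n = 0.85 f'_c a b (d − a/2), solve the quadratic for a:
a = d − √(d² − 2M_n/(0.85 f'_c b)) = 485 − √(485² − 2 × 390×10⁶/(0.85 × 29.5 × 330)) = 109.55 mm.
A_s = 0.85 f'_c a b / f_y = 0.85 × 29.5 × 109.55 × 330 / 500 = 1813.0 mm².

A_s ≈ 1810 mm²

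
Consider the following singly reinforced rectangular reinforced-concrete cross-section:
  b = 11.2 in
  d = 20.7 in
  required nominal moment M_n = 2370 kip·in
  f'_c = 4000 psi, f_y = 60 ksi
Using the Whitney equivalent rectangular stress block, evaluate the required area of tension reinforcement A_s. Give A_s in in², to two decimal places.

A_s ≈ 2.07 in²

From M_n = 0.85 f'_c a b (d − a/2):
a = d − √(d² − 2M_n/(0.85 f'_c b)) = 20.7 − √(20.7² − 2 × 2370/(0.85 × 4 × 11.2)) = 3.264 in.
A_s = 0.85 f'_c a b / f_y = 0.85 × 4 × 3.264 × 11.2 / 60 = 2.072 in².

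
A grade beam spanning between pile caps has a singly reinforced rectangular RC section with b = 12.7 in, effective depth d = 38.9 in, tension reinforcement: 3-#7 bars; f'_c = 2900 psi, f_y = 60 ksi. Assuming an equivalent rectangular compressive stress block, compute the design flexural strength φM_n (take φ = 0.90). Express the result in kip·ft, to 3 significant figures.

φM_n ≈ 301 kip·ft

A_s = 3 × 0.6 = 1.8 in².
T = A_s f_y = 1.8 × 60 = 108 kips.
a = T/(0.85 f'_c b) = 108/(0.85 × 2.9 × 12.7) = 3.450 in.
M_n = T(d − a/2) = 108 × (38.9 − 1.725) = 4014.9 kip·in = 4014.9/12 = 334.58 kip·ft.
φM_n = 0.90 × 334.58 = 301.12 kip·ft.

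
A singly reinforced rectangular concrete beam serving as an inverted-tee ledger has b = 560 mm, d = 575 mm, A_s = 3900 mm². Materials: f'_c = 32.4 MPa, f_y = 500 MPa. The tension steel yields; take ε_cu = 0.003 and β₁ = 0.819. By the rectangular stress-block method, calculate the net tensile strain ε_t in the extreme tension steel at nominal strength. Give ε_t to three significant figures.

ε_t ≈ 0.00817

a = A_s f_y/(0.85 f'_c b) = 126.44 mm.
β₁ = 0.819, so c = a/β₁ = 126.44/0.819 = 154.38 mm.
From the linear strain diagram with ε_cu = 0.003: ε_t = 0.003 (d − c)/c = 0.003 × (575 − 154.38)/154.38 = 0.00817.
Since ε_t ≥ 0.005, the section is tension-controlled.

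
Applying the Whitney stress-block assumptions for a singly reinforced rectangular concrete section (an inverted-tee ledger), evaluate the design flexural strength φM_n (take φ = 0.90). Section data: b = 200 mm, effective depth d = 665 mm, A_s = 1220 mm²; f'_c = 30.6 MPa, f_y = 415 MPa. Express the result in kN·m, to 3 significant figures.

T = A_s f_y = 1220 × 415 = 506300 N = 506.3 kN.
From C = T: a = T/(0.85 f'_c b) = 506300/(0.85 × 30.6 × 200) = 97.33 mm.
M_n = T(d − a/2) = 506.3 kN × (665 − 48.665) mm = 312.05 kN·m.
φM_n = 0.90 × 312.05 = 280.85 kN·m.

φM_n ≈ 281 kN·m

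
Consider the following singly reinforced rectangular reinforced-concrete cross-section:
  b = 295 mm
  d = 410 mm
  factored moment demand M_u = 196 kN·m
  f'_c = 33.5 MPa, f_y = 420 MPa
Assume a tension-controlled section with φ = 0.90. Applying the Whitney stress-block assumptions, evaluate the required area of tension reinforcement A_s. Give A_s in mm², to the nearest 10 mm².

A_s ≈ 1380 mm²

M_n = M_u/φ = 196/0.90 = 217.778 kN·m.
With M_n = 0.85 f'_c a b (d − a/2), solve the quadratic for a:
a = d − √(d² − 2M_n/(0.85 f'_c b)) = 410 − √(410² − 2 × 217.778×10⁶/(0.85 × 33.5 × 295)) = 69.05 mm.
A_s = 0.85 f'_c a b / f_y = 0.85 × 33.5 × 69.05 × 295 / 420 = 1381.0 mm².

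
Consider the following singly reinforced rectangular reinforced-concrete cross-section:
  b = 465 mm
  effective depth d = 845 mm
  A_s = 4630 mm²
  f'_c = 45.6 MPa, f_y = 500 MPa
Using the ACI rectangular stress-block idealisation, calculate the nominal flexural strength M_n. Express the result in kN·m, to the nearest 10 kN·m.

T = A_s f_y = 4630 × 500 = 2315000 N = 2315 kN.
From C = T: a = T/(0.85 f'_c b) = 2315000/(0.85 × 45.6 × 465) = 128.44 mm.
M_n = T(d − a/2) = 2315 kN × (845 − 64.22) mm = 1807.51 kN·m.

M_n ≈ 1810 kN·m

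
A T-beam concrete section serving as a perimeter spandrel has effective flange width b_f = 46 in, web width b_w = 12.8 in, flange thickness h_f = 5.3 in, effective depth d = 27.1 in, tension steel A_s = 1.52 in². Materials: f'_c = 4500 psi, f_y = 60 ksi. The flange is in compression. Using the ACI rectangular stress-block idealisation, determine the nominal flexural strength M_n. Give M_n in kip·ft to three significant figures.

M_n ≈ 204 kip·ft

Tension: T = A_s f_y = 1.52 × 60 = 91.2 kips.
Try a within the flange: a = T/(0.85 f'_c b_f) = 91.2/(0.85 × 4.5 × 46) = 0.518 in.
Since a = 0.518 ≤ h_f = 5.3 in, the stress block lies entirely in the flange; analyse as a rectangular beam of width b_f.
M_n = T(d − a/2) = 91.2 × (27.1 − 0.259) = 2447.9 kip·in.
M_n = 2447.9/12 = 203.99 kip·ft.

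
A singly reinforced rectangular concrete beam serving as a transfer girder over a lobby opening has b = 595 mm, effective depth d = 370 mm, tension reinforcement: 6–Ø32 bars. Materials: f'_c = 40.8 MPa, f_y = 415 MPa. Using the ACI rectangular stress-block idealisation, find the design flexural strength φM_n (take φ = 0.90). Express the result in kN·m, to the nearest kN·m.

A_s = 6 × 804 = 4824 mm².
T = A_s f_y = 4824 × 415 = 2001960 N = 2001.96 kN.
From C = T: a = T/(0.85 f'_c b) = 2001960/(0.85 × 40.8 × 595) = 97.02 mm.
M_n = T(d − a/2) = 2001.96 kN × (370 − 48.51) mm = 643.61 kN·m.
φM_n = 0.90 × 643.61 = 579.25 kN·m.

φM_n ≈ 579 kN·m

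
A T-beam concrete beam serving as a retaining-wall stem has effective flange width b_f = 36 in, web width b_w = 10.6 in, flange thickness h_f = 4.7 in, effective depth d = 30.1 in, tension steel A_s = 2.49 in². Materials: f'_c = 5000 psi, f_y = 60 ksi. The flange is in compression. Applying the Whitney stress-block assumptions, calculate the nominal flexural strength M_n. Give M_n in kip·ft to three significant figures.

Tension: T = A_s f_y = 2.49 × 60 = 149.4 kips.
Try a within the flange: a = T/(0.85 f'_c b_f) = 149.4/(0.85 × 5 × 36) = 0.976 in.
Since a = 0.976 ≤ h_f = 4.7 in, the stress block lies entirely in the flange; analyse as a rectangular beam of width b_f.
M_n = T(d − a/2) = 149.4 × (30.1 − 0.488) = 4424.0 kip·in.
M_n = 4424.0/12 = 368.67 kip·ft.

M_n ≈ 369 kip·ft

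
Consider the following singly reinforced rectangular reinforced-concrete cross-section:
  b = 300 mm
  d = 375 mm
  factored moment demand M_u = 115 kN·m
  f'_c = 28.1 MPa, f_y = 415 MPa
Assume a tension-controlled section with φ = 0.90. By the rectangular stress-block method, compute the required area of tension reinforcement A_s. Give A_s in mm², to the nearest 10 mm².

A_s ≈ 880 mm²

M_n = M_u/φ = 115/0.90 = 127.778 kN·m.
With M_n = 0.85 f'_c a b (d − a/2), solve the quadratic for a:
a = d − √(d² − 2M_n/(0.85 f'_c b)) = 375 − √(375² − 2 × 127.778×10⁶/(0.85 × 28.1 × 300)) = 51.02 mm.
A_s = 0.85 f'_c a b / f_y = 0.85 × 28.1 × 51.02 × 300 / 415 = 880.9 mm².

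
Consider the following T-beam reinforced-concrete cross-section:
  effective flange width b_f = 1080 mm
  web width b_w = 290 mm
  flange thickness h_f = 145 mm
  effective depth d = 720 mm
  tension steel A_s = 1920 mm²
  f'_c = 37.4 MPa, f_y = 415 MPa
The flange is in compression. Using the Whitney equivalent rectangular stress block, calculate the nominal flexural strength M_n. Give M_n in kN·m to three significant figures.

Tension: T = A_s f_y = 1920 × 415 = 796800 N.
Try a within the flange: a = T/(0.85 f'_c b_f) = 796800/(0.85 × 37.4 × 1080) = 23.21 mm.
Since a = 23.21 ≤ h_f = 145 mm, the stress block lies entirely in the flange; analyse as a rectangular beam of width b_f.
M_n = T(d − a/2) = 796800 × (720 − 11.605) = 564.45 × 10⁶ N·mm.
M_n = 564.45 kN·m.

M_n ≈ 564 kN·m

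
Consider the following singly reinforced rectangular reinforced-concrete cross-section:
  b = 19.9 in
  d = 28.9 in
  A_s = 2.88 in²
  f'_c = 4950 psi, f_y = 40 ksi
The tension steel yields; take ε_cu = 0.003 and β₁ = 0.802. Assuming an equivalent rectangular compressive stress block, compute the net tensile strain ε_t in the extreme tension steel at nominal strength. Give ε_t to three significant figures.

ε_t ≈ 0.0475

a = A_s f_y/(0.85 f'_c b) = 1.376 in.
β₁ = 0.802, so c = a/β₁ = 1.376/0.802 = 1.716 in.
From the linear strain diagram with ε_cu = 0.003: ε_t = 0.003 (d − c)/c = 0.003 × (28.9 − 1.716)/1.716 = 0.0475.
Since ε_t ≥ 0.005, the section is tension-controlled.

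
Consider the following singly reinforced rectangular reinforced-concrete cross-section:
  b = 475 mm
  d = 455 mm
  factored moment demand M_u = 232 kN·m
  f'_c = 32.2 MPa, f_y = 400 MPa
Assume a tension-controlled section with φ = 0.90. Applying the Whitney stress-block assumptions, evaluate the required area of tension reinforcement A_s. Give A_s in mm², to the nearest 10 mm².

M_n = M_u/φ = 232/0.90 = 257.778 kN·m.
With M_n = 0.85 f'_c a b (d − a/2), solve the quadratic for a:
a = d − √(d² − 2M_n/(0.85 f'_c b)) = 455 − √(455² − 2 × 257.778×10⁶/(0.85 × 32.2 × 475)) = 45.89 mm.
A_s = 0.85 f'_c a b / f_y = 0.85 × 32.2 × 45.89 × 475 / 400 = 1491.5 mm².

A_s ≈ 1490 mm²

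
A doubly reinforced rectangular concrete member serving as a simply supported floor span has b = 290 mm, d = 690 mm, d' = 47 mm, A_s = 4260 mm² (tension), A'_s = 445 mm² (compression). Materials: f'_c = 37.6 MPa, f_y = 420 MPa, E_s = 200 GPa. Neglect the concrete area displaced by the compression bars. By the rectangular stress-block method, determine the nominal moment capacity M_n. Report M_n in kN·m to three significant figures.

Assume both tension and compression steel yield.
Net tension couple steel: A_s − A'_s = 3815 mm².
a = (A_s − A'_s) f_y / (0.85 f'_c b) = 1602300/(0.85 × 37.6 × 290) = 172.88 mm.
c = a/β₁ = 172.88/0.781 = 221.36 mm; ε'_s = 0.003(c − d')/c = 0.0024 ≥ f_y/E_s = 0.0021, so compression steel does yield.
M_n = (A_s − A'_s) f_y (d − a/2) + A'_s f_y (d − d') = [1602300 × (690 − 86.44) + 186900 × (690 − 47)] × 10⁻⁶ = 967.08 + 120.18 = 1087.26 kN·m.

M_n ≈ 1090 kN·m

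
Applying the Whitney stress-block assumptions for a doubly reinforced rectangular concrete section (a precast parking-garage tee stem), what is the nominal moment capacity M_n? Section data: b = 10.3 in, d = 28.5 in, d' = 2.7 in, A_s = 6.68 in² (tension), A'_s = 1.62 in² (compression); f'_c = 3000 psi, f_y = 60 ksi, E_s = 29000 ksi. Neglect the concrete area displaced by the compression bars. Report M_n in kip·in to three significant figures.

Assume both steels yield.
a = (A_s − A'_s) f_y/(0.85 f'_c b) = (6.68 − 1.62) × 60/(0.85 × 3 × 10.3) = 11.559 in.
c = a/β₁ = 11.559/0.85 = 13.599 in; ε'_s = 0.003(c − d')/c = 0.0024 ≥ ε_y = 0.0021, so the compression steel yields.
M_n = (A_s − A'_s) f_y (d − a/2) + A'_s f_y (d − d') = 303.6 × (28.5 − 5.7795) + 97.2 × (28.5 − 2.7) = 6897.9 + 2507.8 = 9405.7 kip·in.

M_n ≈ 9410 kip·in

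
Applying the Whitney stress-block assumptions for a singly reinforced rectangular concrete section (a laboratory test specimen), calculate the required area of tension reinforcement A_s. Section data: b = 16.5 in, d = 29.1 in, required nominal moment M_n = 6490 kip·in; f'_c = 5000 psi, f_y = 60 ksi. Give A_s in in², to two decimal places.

From M_n = 0.85 f'_c a b (d − a/2):
a = d − √(d² − 2M_n/(0.85 f'_c b)) = 29.1 − √(29.1² − 2 × 6490/(0.85 × 5 × 16.5)) = 3.376 in.
A_s = 0.85 f'_c a b / f_y = 0.85 × 5 × 3.376 × 16.5 / 60 = 3.946 in².

A_s ≈ 3.95 in²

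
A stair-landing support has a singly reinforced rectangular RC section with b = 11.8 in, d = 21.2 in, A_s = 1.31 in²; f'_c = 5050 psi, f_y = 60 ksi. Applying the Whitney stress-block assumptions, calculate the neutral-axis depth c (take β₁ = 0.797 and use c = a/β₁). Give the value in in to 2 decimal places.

c ≈ 1.95 in

T = A_s f_y = 1.31 × 60 = 78.6 kips.
a = T/(0.85 f'_c b) = 78.6/(0.85 × 5.05 × 11.8) = 1.5518 in.
With β₁ = 0.797, c = a/β₁ = 1.5518/0.797 = 1.95 in.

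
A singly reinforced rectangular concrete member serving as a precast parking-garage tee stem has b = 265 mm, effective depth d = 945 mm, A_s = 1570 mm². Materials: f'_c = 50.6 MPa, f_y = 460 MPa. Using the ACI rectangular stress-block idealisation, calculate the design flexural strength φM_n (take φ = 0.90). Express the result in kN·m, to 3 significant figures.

T = A_s f_y = 1570 × 460 = 722200 N = 722.2 kN.
From C = T: a = T/(0.85 f'_c b) = 722200/(0.85 × 50.6 × 265) = 63.36 mm.
M_n = T(d − a/2) = 722.2 kN × (945 − 31.68) mm = 659.60 kN·m.
φM_n = 0.90 × 659.60 = 593.64 kN·m.

φM_n ≈ 594 kN·m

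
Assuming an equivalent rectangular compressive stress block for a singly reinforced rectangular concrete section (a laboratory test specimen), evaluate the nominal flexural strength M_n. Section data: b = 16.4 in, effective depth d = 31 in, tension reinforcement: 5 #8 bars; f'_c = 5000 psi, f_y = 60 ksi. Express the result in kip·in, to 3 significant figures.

M_n ≈ 6940 kip·in

A_s = 5 × 0.79 = 3.95 in².
T = A_s f_y = 3.95 × 60 = 237 kips.
a = T/(0.85 f'_c b) = 237/(0.85 × 5 × 16.4) = 3.400 in.
M_n = T(d − a/2) = 237 × (31 − 1.7) = 6944.1 kip·in.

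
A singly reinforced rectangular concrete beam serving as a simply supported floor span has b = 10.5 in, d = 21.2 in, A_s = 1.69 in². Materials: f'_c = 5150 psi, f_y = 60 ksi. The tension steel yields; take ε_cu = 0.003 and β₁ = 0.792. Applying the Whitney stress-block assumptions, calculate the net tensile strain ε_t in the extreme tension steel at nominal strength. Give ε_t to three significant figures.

a = A_s f_y/(0.85 f'_c b) = 2.206 in.
β₁ = 0.792, so c = a/β₁ = 2.206/0.792 = 2.785 in.
From the linear strain diagram with ε_cu = 0.003: ε_t = 0.003 (d − c)/c = 0.003 × (21.2 − 2.785)/2.785 = 0.0198.
Since ε_t ≥ 0.005, the section is tension-controlled.

ε_t ≈ 0.0198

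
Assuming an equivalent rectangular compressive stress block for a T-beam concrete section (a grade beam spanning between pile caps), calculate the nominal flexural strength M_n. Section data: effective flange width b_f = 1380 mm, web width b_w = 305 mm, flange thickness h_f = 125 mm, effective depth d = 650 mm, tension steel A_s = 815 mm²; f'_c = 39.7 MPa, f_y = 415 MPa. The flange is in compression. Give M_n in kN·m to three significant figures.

Tension: T = A_s f_y = 815 × 415 = 338225 N.
Try a within the flange: a = T/(0.85 f'_c b_f) = 338225/(0.85 × 39.7 × 1380) = 7.26 mm.
Since a = 7.26 ≤ h_f = 125 mm, the stress block lies entirely in the flange; analyse as a rectangular beam of width b_f.
M_n = T(d − a/2) = 338225 × (650 − 3.63) = 218.62 × 10⁶ N·mm.
M_n = 218.62 kN·m.

M_n ≈ 219 kN·m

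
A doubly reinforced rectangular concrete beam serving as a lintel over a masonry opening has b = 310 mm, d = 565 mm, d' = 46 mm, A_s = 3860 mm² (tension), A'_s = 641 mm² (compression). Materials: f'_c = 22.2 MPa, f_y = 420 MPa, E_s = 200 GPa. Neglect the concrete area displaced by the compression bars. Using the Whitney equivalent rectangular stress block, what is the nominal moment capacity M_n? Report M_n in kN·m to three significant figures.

M_n ≈ 747 kN·m

Assume both tension and compression steel yield.
Net tension couple steel: A_s − A'_s = 3219 mm².
a = (A_s − A'_s) f_y / (0.85 f'_c b) = 1351980/(0.85 × 22.2 × 310) = 231.12 mm.
c = a/β₁ = 231.12/0.85 = 271.91 mm; ε'_s = 0.003(c − d')/c = 0.0025 ≥ f_y/E_s = 0.0021, so compression steel does yield.
M_n = (A_s − A'_s) f_y (d − a/2) + A'_s f_y (d − d') = [1351980 × (565 − 115.56) + 269220 × (565 − 46)] × 10⁻⁶ = 607.63 + 139.73 = 747.36 kN·m.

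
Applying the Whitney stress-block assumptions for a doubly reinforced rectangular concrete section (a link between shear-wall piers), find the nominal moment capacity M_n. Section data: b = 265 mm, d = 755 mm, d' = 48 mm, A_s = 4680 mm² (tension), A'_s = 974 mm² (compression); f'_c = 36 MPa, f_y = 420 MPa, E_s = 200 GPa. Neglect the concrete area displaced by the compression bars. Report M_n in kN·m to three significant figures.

M_n ≈ 1320 kN·m

Assume both tension and compression steel yield.
Net tension couple steel: A_s − A'_s = 3706 mm².
a = (A_s − A'_s) f_y / (0.85 f'_c b) = 1556520/(0.85 × 36 × 265) = 191.95 mm.
c = a/β₁ = 191.95/0.793 = 242.06 mm; ε'_s = 0.003(c − d')/c = 0.0024 ≥ f_y/E_s = 0.0021, so compression steel does yield.
M_n = (A_s − A'_s) f_y (d − a/2) + A'_s f_y (d − d') = [1556520 × (755 − 95.975) + 409080 × (755 − 48)] × 10⁻⁶ = 1025.79 + 289.22 = 1315.01 kN·m.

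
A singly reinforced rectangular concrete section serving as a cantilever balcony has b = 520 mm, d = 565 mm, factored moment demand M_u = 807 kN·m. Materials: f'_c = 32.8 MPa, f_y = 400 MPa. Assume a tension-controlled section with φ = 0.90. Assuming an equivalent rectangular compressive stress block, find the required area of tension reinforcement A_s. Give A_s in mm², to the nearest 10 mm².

A_s ≈ 4450 mm²

M_n = M_u/φ = 807/0.90 = 896.667 kN·m.
With M_n = 0.85 f'_c a b (d − a/2), solve the quadratic for a:
a = d − √(d² − 2M_n/(0.85 f'_c b)) = 565 − √(565² − 2 × 896.667×10⁶/(0.85 × 32.8 × 520)) = 122.82 mm.
A_s = 0.85 f'_c a b / f_y = 0.85 × 32.8 × 122.82 × 520 / 400 = 4451.5 mm².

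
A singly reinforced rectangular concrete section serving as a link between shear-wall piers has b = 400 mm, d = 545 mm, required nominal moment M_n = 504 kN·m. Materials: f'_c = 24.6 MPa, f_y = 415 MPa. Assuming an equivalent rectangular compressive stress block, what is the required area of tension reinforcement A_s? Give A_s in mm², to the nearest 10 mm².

With M_n = 0.85 f'_c a b (d − a/2), solve the quadratic for a:
a = d − √(d² − 2M_n/(0.85 f'_c b)) = 545 − √(545² − 2 × 504×10⁶/(0.85 × 24.6 × 400)) = 124.87 mm.
A_s = 0.85 f'_c a b / f_y = 0.85 × 24.6 × 124.87 × 400 / 415 = 2516.7 mm².

A_s ≈ 2520 mm²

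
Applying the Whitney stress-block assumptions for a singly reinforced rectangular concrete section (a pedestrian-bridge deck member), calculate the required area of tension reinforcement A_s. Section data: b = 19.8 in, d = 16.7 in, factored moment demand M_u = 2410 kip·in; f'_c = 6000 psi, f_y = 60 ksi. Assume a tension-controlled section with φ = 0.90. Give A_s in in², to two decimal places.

M_n = M_u/φ = 2410/0.90 = 2677.78 kip·in.
From M_n = 0.85 f'_c a b (d − a/2):
a = d − √(d² − 2M_n/(0.85 f'_c b)) = 16.7 − √(16.7² − 2 × 2677.78/(0.85 × 6 × 19.8)) = 1.672 in.
A_s = 0.85 f'_c a b / f_y = 0.85 × 6 × 1.672 × 19.8 / 60 = 2.814 in².

A_s ≈ 2.81 in²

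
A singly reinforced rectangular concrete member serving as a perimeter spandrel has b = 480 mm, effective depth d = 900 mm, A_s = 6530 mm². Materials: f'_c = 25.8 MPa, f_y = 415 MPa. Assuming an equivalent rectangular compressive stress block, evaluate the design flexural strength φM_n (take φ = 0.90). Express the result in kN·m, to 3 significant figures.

T = A_s f_y = 6530 × 415 = 2709950 N = 2709.95 kN.
From C = T: a = T/(0.85 f'_c b) = 2709950/(0.85 × 25.8 × 480) = 257.44 mm.
M_n = T(d − a/2) = 2709.95 kN × (900 − 128.72) mm = 2090.13 kN·m.
φM_n = 0.90 × 2090.13 = 1881.12 kN·m.

φM_n ≈ 1880 kN·m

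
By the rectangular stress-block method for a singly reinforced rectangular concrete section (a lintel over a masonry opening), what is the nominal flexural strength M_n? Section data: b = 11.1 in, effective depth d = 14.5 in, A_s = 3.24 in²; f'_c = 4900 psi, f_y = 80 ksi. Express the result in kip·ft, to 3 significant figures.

T = A_s f_y = 3.24 × 80 = 259.2 kips.
a = T/(0.85 f'_c b) = 259.2/(0.85 × 4.9 × 11.1) = 5.607 in.
M_n = T(d − a/2) = 259.2 × (14.5 − 2.8035) = 3031.7 kip·in = 3031.7/12 = 252.64 kip·ft.

M_n ≈ 253 kip·ft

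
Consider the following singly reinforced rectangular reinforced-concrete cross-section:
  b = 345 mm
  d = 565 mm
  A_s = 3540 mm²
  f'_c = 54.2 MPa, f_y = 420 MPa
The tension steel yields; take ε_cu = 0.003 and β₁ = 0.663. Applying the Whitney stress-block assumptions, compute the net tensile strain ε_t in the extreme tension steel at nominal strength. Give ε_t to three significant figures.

a = A_s f_y/(0.85 f'_c b) = 93.54 mm.
β₁ = 0.663, so c = a/β₁ = 93.54/0.663 = 141.09 mm.
From the linear strain diagram with ε_cu = 0.003: ε_t = 0.003 (d − c)/c = 0.003 × (565 − 141.09)/141.09 = 0.00901.
Since ε_t ≥ 0.005, the section is tension-controlled.

ε_t ≈ 0.00901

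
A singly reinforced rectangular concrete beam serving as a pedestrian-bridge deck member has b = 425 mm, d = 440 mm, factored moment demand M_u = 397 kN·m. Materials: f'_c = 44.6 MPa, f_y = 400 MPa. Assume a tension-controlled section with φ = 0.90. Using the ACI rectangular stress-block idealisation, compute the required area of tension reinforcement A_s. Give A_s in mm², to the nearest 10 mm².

M_n = M_u/φ = 397/0.90 = 441.111 kN·m.
With M_n = 0.85 f'_c a b (d − a/2), solve the quadratic for a:
a = d − √(d² − 2M_n/(0.85 f'_c b)) = 440 − √(440² − 2 × 441.111×10⁶/(0.85 × 44.6 × 425)) = 67.38 mm.
A_s = 0.85 f'_c a b / f_y = 0.85 × 44.6 × 67.38 × 425 / 400 = 2714.0 mm².

A_s ≈ 2710 mm²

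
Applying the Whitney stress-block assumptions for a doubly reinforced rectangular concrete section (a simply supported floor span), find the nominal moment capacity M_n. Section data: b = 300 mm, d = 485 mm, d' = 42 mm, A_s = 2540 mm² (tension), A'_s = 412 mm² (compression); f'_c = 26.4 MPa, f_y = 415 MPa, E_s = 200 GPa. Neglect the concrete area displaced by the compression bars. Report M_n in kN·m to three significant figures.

Assume both tension and compression steel yield.
Net tension couple steel: A_s − A'_s = 2128 mm².
a = (A_s − A'_s) f_y / (0.85 f'_c b) = 883120/(0.85 × 26.4 × 300) = 131.18 mm.
c = a/β₁ = 131.18/0.85 = 154.33 mm; ε'_s = 0.003(c − d')/c = 0.0022 ≥ f_y/E_s = 0.0021, so compression steel does yield.
M_n = (A_s − A'_s) f_y (d − a/2) + A'_s f_y (d − d') = [883120 × (485 − 65.59) + 170980 × (485 − 42)] × 10⁻⁶ = 370.39 + 75.74 = 446.13 kN·m.

M_n ≈ 446 kN·m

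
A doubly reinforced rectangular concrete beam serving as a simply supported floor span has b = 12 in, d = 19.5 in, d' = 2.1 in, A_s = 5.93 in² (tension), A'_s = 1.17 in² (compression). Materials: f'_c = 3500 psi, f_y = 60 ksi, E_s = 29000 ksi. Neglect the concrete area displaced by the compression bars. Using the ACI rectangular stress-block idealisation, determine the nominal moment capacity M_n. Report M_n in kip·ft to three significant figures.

Assume both steels yield.
a = (A_s − A'_s) f_y/(0.85 f'_c b) = (5.93 − 1.17) × 60/(0.85 × 3.5 × 12) = 8.000 in.
c = a/β₁ = 8.000/0.85 = 9.412 in; ε'_s = 0.003(c − d')/c = 0.0023 ≥ ε_y = 0.0021, so the compression steel yields.
M_n = (A_s − A'_s) f_y (d − a/2) + A'_s f_y (d − d') = 285.6 × (19.5 − 4) + 70.2 × (19.5 − 2.1) = 4426.8 + 1221.5 = 5648.3 kip·in = 5648.3/12 = 470.69 kip·ft.

M_n ≈ 471 kip·ft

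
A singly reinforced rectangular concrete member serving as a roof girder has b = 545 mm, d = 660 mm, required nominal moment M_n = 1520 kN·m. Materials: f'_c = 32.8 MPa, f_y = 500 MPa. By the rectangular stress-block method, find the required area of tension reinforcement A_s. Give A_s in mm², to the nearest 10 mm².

A_s ≈ 5310 mm²

With M_n = 0.85 f'_c a b (d − a/2), solve the quadratic for a:
a = d − √(d² − 2M_n/(0.85 f'_c b)) = 660 − √(660² − 2 × 1520×10⁶/(0.85 × 32.8 × 545)) = 174.69 mm.
A_s = 0.85 f'_c a b / f_y = 0.85 × 32.8 × 174.69 × 545 / 500 = 5308.7 mm².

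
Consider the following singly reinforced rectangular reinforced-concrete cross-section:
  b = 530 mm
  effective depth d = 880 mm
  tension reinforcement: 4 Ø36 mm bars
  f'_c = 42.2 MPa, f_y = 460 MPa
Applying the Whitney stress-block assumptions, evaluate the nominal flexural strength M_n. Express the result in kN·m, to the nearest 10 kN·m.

M_n ≈ 1560 kN·m

A_s = 4 × 1018 = 4072 mm².
T = A_s f_y = 4072 × 460 = 1873120 N = 1873.12 kN.
From C = T: a = T/(0.85 f'_c b) = 1873120/(0.85 × 42.2 × 530) = 98.53 mm.
M_n = T(d − a/2) = 1873.12 kN × (880 − 49.265) mm = 1556.07 kN·m.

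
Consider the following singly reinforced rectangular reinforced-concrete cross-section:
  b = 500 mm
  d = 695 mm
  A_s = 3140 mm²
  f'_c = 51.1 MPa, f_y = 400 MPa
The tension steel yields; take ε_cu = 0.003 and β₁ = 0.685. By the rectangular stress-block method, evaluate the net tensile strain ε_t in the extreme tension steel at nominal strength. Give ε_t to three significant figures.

ε_t ≈ 0.0217

a = A_s f_y/(0.85 f'_c b) = 57.83 mm.
β₁ = 0.685, so c = a/β₁ = 57.83/0.685 = 84.42 mm.
From the linear strain diagram with ε_cu = 0.003: ε_t = 0.003 (d − c)/c = 0.003 × (695 − 84.42)/84.42 = 0.0217.
Since ε_t ≥ 0.005, the section is tension-controlled.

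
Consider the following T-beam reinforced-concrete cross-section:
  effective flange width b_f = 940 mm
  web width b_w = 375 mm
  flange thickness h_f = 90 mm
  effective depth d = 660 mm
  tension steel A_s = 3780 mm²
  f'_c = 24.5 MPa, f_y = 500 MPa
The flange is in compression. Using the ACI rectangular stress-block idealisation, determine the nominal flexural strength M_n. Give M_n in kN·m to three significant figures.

M_n ≈ 1160 kN·m

Tension: T = A_s f_y = 3780 × 500 = 1890000 N.
Try a within the flange: a = T/(0.85 f'_c b_f) = 1890000/(0.85 × 24.5 × 940) = 96.55 mm.
a = 96.55 > h_f = 90 mm: the block extends into the web. Split into flange-overhang and web parts.
C_f = 0.85 f'_c (b_f − b_w) h_f = 0.85 × 24.5 × (940 − 375) × 90 = 1058951 N.
Remaining web compression depth: a_w = (T − C_f)/(0.85 f'_c b_w) = (1890000 − 1058951)/(0.85 × 24.5 × 375) = 106.42 mm.
M_n = C_f(d − h_f/2) + (T − C_f)(d − a_w/2) = 1058951 × (660 − 45) + 831049 × (660 − 53.21) = 651.25 + 504.27 = 1155.52 × 10⁶ N·mm.
M_n = 1155.52 kN·m.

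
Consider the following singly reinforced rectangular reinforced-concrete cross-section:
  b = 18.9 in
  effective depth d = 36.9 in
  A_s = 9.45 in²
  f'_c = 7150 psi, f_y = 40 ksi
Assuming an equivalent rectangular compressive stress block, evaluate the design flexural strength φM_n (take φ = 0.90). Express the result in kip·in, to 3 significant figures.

φM_n ≈ 12000 kip·in

T = A_s f_y = 9.45 × 40 = 378 kips.
a = T/(0.85 f'_c b) = 378/(0.85 × 7.15 × 18.9) = 3.291 in.
M_n = T(d − a/2) = 378 × (36.9 − 1.6455) = 13326.2 kip·in.
φM_n = 0.90 × 13326.2 = 11993.6 kip·in.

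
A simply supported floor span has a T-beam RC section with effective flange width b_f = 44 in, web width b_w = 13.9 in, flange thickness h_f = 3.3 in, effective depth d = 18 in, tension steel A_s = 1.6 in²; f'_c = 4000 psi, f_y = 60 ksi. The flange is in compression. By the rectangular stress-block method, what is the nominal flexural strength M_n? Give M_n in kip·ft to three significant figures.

M_n ≈ 141 kip·ft

Tension: T = A_s f_y = 1.6 × 60 = 96 kips.
Try a within the flange: a = T/(0.85 f'_c b_f) = 96/(0.85 × 4 × 44) = 0.642 in.
Since a = 0.642 ≤ h_f = 3.3 in, the stress block lies entirely in the flange; analyse as a rectangular beam of width b_f.
M_n = T(d − a/2) = 96 × (18 − 0.321) = 1697.2 kip·in.
M_n = 1697.2/12 = 141.43 kip·ft.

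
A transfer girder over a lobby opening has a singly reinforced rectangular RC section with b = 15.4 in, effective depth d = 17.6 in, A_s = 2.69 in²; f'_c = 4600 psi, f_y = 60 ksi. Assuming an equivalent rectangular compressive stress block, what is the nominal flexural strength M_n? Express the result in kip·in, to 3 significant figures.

T = A_s f_y = 2.69 × 60 = 161.4 kips.
a = T/(0.85 f'_c b) = 161.4/(0.85 × 4.6 × 15.4) = 2.680 in.
M_n = T(d − a/2) = 161.4 × (17.6 − 1.34) = 2624.4 kip·in.

M_n ≈ 2620 kip·in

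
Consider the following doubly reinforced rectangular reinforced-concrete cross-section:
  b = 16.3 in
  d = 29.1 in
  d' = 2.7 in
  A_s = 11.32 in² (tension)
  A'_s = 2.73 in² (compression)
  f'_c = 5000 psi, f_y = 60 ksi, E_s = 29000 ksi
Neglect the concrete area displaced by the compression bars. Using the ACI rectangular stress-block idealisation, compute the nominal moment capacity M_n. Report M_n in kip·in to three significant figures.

M_n ≈ 17400 kip·in

Assume both steels yield.
a = (A_s − A'_s) f_y/(0.85 f'_c b) = (11.32 − 2.73) × 60/(0.85 × 5 × 16.3) = 7.440 in.
c = a/β₁ = 7.440/0.8 = 9.300 in; ε'_s = 0.003(c − d')/c = 0.0021 ≥ ε_y = 0.0021, so the compression steel yields.
M_n = (A_s − A'_s) f_y (d − a/2) + A'_s f_y (d − d') = 515.4 × (29.1 − 3.72) + 163.8 × (29.1 − 2.7) = 13080.9 + 4324.3 = 17405.2 kip·in.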